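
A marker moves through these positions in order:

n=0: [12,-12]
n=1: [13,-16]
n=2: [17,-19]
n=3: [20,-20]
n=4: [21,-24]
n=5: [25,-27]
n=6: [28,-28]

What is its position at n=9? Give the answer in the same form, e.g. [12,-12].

The moves between consecutive positions are [+1,-4], [+4,-3], [+3,-1], [+1,-4], [+4,-3], [+3,-1]; they repeat the 3-cycle [[+1,-4], [+4,-3], [+3,-1]].
step 7: apply [+1,-4] → [29,-32]
step 8: apply [+4,-3] → [33,-35]
step 9: apply [+3,-1] → [36,-36]

[36,-36]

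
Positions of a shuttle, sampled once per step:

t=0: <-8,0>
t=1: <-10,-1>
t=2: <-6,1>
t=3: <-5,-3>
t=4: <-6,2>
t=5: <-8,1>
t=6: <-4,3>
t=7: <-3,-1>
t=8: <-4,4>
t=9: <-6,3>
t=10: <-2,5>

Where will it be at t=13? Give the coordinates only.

Differencing gives <-2,-1>, <+4,+2>, <+1,-4>, <-1,+5>, <-2,-1>, <+4,+2>, <+1,-4>, <-1,+5>, <-2,-1>, <+4,+2>. This is the pattern <-2,-1>, <+4,+2>, <+1,-4>, <-1,+5> repeated.
step 11: apply <+1,-4> → <-1,1>
step 12: apply <-1,+5> → <-2,6>
step 13: apply <-2,-1> → <-4,5>

<-4,5>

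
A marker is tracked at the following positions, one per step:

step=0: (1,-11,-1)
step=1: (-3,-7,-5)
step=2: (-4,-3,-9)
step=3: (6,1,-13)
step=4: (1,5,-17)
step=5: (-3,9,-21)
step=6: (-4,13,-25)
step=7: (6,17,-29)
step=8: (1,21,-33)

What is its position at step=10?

First: cycles through 1, -3, -4, 6 every 4 steps. Step 10 lands at position 2 of the cycle → -4.
Second: linear, +4 per step → 29 at step 10.
Third: linear, -4 per step → -41 at step 10.

(-4,29,-41)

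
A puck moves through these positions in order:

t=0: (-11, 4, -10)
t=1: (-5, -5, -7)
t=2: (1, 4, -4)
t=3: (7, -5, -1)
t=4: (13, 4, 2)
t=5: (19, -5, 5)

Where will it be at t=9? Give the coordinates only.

(43, -5, 17)

The first coordinate changes by +6 each step, so at step 9 it is -11 + 9·(6) = 43.
The second coordinate repeats the cycle [4, -5] with period 2; step 9 mod 2 = 1, giving -5.
The third coordinate changes by +3 each step, so at step 9 it is -10 + 9·(3) = 17.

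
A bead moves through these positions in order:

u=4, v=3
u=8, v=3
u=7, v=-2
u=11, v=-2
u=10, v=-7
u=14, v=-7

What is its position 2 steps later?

Differencing gives (+4,+0), (-1,-5), (+4,+0), (-1,-5), (+4,+0). This is the pattern (+4,+0), (-1,-5) repeated.
step 6: apply (-1,-5) → u=13, v=-12
step 7: apply (+4,+0) → u=17, v=-12

u=17, v=-12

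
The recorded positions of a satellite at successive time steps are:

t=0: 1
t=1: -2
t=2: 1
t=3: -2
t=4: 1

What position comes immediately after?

The jumps are -3, +3, -3, +3 — a geometric progression with ratio -1.
step 5: 1 − 3 → -2

-2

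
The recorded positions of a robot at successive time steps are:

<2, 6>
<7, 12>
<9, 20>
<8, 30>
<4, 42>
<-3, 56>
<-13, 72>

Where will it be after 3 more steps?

Taking differences between consecutive positions: <+5, +6>, <+2, +8>, <-1, +10>, <-4, +12>, <-7, +14>, <-10, +16>. These grow by <-3, +2> each step.
step 7: <-13, 72> + <-13, +18> → <-26, 90>
step 8: <-26, 90> + <-16, +20> → <-42, 110>
step 9: <-42, 110> + <-19, +22> → <-61, 132>

<-61, 132>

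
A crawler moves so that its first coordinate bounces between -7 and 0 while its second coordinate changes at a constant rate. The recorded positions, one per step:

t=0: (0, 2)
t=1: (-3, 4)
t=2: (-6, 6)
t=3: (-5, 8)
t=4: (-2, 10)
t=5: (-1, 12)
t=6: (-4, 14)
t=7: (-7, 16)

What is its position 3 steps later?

(-2, 22)

The first coordinate reflects between -7 and 0, moving 3 per step.
  step 8: -7 → -4
  step 9: -4 → -1
  step 10: -1 → -2
The second coordinate changes by +2 each step: at step 10 it is 22.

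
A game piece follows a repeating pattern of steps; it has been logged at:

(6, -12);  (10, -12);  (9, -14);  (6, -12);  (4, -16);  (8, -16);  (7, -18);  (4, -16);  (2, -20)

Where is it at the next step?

Differencing gives (+4, +0), (-1, -2), (-3, +2), (-2, -4), (+4, +0), (-1, -2), (-3, +2), (-2, -4). This is the pattern (+4, +0), (-1, -2), (-3, +2), (-2, -4) repeated.
step 9: apply (+4, +0) → (6, -20)

(6, -20)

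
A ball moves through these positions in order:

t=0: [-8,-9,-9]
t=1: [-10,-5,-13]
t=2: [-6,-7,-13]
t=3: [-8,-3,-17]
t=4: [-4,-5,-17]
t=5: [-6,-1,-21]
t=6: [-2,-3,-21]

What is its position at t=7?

Differencing gives [-2,+4,-4], [+4,-2,+0], [-2,+4,-4], [+4,-2,+0], [-2,+4,-4], [+4,-2,+0]. This is the pattern [-2,+4,-4], [+4,-2,+0] repeated.
step 7: apply [-2,+4,-4] → [-4,1,-25]

[-4,1,-25]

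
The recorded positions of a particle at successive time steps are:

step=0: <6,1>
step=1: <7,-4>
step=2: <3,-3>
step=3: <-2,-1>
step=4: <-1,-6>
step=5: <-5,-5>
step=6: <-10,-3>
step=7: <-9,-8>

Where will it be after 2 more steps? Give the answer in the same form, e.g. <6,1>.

<-18,-5>

Step-to-step displacements: <+1,-5>, <-4,+1>, <-5,+2>, <+1,-5>, <-4,+1>, <-5,+2>, <+1,-5> — a repeating cycle of length 3.
step 8: apply <-4,+1> → <-13,-7>
step 9: apply <-5,+2> → <-18,-5>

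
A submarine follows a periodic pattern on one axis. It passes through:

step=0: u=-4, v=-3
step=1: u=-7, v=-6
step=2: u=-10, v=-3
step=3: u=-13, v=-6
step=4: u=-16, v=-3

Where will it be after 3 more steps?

U: linear, -3 per step → -25 at step 7.
V: cycles through -3, -6 every 2 steps. Step 7 lands at position 1 of the cycle → -6.

u=-25, v=-6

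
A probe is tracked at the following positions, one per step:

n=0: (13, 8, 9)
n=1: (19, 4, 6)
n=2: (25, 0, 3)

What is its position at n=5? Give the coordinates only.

(43, -12, -6)

Constant displacement of (+6, -4, -3) per step.
step 3: (25, 0, 3) + (+6, -4, -3) → (31, -4, 0)
step 4: (31, -4, 0) + (+6, -4, -3) → (37, -8, -3)
step 5: (37, -8, -3) + (+6, -4, -3) → (43, -12, -6)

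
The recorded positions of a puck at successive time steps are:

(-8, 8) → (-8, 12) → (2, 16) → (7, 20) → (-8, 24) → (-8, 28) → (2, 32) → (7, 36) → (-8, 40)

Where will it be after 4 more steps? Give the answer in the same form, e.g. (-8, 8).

The first coordinate repeats the cycle [-8, -8, 2, 7] with period 4; step 12 mod 4 = 0, giving -8.
The second coordinate changes by +4 each step, so at step 12 it is 8 + 12·(4) = 56.

(-8, 56)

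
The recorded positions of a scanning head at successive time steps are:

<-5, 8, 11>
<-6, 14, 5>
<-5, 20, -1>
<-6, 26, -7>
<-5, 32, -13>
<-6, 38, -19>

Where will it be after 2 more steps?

<-6, 50, -31>

The first coordinate repeats the cycle [-5, -6] with period 2; step 7 mod 2 = 1, giving -6.
The second coordinate changes by +6 each step, so at step 7 it is 8 + 7·(6) = 50.
The third coordinate changes by -6 each step, so at step 7 it is 11 + 7·(-6) = -31.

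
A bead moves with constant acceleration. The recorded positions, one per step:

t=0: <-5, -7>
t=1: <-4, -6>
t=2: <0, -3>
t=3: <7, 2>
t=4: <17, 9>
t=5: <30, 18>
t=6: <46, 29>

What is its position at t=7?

<65, 42>

Taking differences between consecutive positions: <+1, +1>, <+4, +3>, <+7, +5>, <+10, +7>, <+13, +9>, <+16, +11>. These grow by <+3, +2> each step.
step 7: <46, 29> + <+19, +13> → <65, 42>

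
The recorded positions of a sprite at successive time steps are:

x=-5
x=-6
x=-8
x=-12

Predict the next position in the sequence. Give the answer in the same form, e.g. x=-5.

Step-to-step displacements: -1, -2, -4; each is 2× the previous.
step 4: -12 − 8 → x=-20

x=-20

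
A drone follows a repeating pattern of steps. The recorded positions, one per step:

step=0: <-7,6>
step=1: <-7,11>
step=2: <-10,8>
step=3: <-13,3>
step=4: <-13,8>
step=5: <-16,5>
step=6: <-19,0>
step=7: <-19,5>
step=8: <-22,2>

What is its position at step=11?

<-28,-1>

Step-to-step displacements: <+0,+5>, <-3,-3>, <-3,-5>, <+0,+5>, <-3,-3>, <-3,-5>, <+0,+5>, <-3,-3> — a repeating cycle of length 3.
step 9: apply <-3,-5> → <-25,-3>
step 10: apply <+0,+5> → <-25,2>
step 11: apply <-3,-3> → <-28,-1>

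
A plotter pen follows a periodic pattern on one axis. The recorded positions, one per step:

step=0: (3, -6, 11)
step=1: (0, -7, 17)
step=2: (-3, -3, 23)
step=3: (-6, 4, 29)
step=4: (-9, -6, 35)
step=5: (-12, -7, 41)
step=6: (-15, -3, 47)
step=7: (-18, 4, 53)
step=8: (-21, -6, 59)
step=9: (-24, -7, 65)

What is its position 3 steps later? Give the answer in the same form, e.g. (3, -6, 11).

First: linear, -3 per step → -33 at step 12.
Second: cycles through -6, -7, -3, 4 every 4 steps. Step 12 lands at position 0 of the cycle → -6.
Third: linear, +6 per step → 83 at step 12.

(-33, -6, 83)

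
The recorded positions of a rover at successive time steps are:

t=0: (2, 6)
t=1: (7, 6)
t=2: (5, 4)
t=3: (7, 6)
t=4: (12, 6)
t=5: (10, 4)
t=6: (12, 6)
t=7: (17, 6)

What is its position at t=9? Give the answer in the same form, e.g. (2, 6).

(17, 6)

Differencing gives (+5, +0), (-2, -2), (+2, +2), (+5, +0), (-2, -2), (+2, +2), (+5, +0). This is the pattern (+5, +0), (-2, -2), (+2, +2) repeated.
step 8: apply (-2, -2) → (15, 4)
step 9: apply (+2, +2) → (17, 6)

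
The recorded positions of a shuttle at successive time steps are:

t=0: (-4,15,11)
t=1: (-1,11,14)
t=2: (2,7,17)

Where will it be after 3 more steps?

(11,-5,26)

Each step adds (+3,-4,+3) to the position.
step 3: (2,7,17) + (+3,-4,+3) → (5,3,20)
step 4: (5,3,20) + (+3,-4,+3) → (8,-1,23)
step 5: (8,-1,23) + (+3,-4,+3) → (11,-5,26)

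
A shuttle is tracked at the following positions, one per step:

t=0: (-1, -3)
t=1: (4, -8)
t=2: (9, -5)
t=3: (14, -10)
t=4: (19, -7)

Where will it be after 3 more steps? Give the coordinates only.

(34, -14)

Differencing gives (+5, -5), (+5, +3), (+5, -5), (+5, +3). This is the pattern (+5, -5), (+5, +3) repeated.
step 5: apply (+5, -5) → (24, -12)
step 6: apply (+5, +3) → (29, -9)
step 7: apply (+5, -5) → (34, -14)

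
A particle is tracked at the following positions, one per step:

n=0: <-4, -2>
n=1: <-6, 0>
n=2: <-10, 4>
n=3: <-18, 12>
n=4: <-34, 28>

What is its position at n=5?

<-66, 60>

Step-to-step displacements: <-2, +2>, <-4, +4>, <-8, +8>, <-16, +16>; each is 2× the previous.
step 5: <-34, 28> + <-32, +32> → <-66, 60>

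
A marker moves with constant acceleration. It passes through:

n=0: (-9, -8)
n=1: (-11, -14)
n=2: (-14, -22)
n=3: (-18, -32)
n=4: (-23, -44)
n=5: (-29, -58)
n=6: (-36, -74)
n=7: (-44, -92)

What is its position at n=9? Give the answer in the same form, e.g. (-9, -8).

(-63, -134)

First differences are (-2, -6), (-3, -8), (-4, -10), (-5, -12), (-6, -14), (-7, -16), (-8, -18); their common second difference is (-1, -2) (constant acceleration).
step 8: (-44, -92) + (-9, -20) → (-53, -112)
step 9: (-53, -112) + (-10, -22) → (-63, -134)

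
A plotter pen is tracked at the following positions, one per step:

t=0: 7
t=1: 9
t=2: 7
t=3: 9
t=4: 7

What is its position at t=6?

The jumps are +2, -2, +2, -2 — a geometric progression with ratio -1.
step 5: 7 + 2 → 9
step 6: 9 − 2 → 7

7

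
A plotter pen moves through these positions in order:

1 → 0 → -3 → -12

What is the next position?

The jumps are -1, -3, -9 — a geometric progression with ratio 3.
step 4: -12 − 27 → -39

-39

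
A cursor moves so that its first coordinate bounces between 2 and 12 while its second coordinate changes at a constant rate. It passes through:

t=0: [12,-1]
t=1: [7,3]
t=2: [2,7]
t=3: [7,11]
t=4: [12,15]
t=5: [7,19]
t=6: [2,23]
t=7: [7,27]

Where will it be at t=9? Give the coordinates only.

The first coordinate reflects between 2 and 12, moving 5 per step.
  step 8: 7 → 12
  step 9: 12 → 7
The second coordinate changes by +4 each step: at step 9 it is 35.

[7,35]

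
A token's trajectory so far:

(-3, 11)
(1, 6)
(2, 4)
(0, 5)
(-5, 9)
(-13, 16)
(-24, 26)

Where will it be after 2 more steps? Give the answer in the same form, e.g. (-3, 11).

(-55, 55)

Taking differences between consecutive positions: (+4, -5), (+1, -2), (-2, +1), (-5, +4), (-8, +7), (-11, +10). These grow by (-3, +3) each step.
step 7: (-24, 26) + (-14, +13) → (-38, 39)
step 8: (-38, 39) + (-17, +16) → (-55, 55)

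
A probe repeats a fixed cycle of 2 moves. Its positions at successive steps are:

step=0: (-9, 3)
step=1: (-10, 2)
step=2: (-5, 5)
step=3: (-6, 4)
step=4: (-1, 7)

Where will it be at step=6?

(3, 9)

The moves between consecutive positions are (-1, -1), (+5, +3), (-1, -1), (+5, +3); they repeat the 2-cycle [(-1, -1), (+5, +3)].
step 5: apply (-1, -1) → (-2, 6)
step 6: apply (+5, +3) → (3, 9)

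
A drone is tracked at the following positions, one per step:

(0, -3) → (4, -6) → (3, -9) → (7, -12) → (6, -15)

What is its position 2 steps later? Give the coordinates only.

(9, -21)

Differencing gives (+4, -3), (-1, -3), (+4, -3), (-1, -3). This is the pattern (+4, -3), (-1, -3) repeated.
step 5: apply (+4, -3) → (10, -18)
step 6: apply (-1, -3) → (9, -21)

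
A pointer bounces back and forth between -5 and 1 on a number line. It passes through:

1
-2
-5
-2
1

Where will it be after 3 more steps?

-2

The value travels 3 per step and bounces off the walls at -5 and 1.
  step 5: 1 → -2
  step 6: -2 → -5
  step 7: -5 → -2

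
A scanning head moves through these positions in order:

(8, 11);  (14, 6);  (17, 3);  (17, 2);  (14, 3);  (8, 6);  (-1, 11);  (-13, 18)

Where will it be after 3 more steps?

(-67, 51)

First differences are (+6, -5), (+3, -3), (+0, -1), (-3, +1), (-6, +3), (-9, +5), (-12, +7); their common second difference is (-3, +2) (constant acceleration).
step 8: (-13, 18) + (-15, +9) → (-28, 27)
step 9: (-28, 27) + (-18, +11) → (-46, 38)
step 10: (-46, 38) + (-21, +13) → (-67, 51)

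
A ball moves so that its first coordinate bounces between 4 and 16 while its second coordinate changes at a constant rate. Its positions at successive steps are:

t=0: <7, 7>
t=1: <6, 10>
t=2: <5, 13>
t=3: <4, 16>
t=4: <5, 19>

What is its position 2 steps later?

The first coordinate reflects between 4 and 16, moving 1 per step.
  step 5: 5 → 6
  step 6: 6 → 7
The second coordinate changes by +3 each step: at step 6 it is 25.

<7, 25>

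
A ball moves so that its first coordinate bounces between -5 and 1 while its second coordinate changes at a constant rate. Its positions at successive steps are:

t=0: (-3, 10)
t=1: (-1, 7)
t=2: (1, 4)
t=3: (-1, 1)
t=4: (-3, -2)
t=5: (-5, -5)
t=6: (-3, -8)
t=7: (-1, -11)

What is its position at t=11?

The first coordinate travels 2 per step and bounces off the walls at -5 and 1.
  step 8: -1 → 1
  step 9: 1 → -1
  step 10: -1 → -3
  step 11: -3 → -5
The second coordinate changes by -3 each step: at step 11 it is -23.

(-5, -23)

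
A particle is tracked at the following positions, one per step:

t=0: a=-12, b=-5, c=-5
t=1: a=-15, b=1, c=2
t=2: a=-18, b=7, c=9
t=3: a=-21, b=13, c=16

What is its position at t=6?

a=-30, b=31, c=37

Each step adds (-3,+6,+7) to the position.
step 4: a=-21, b=13, c=16 + (-3,+6,+7) → a=-24, b=19, c=23
step 5: a=-24, b=19, c=23 + (-3,+6,+7) → a=-27, b=25, c=30
step 6: a=-27, b=25, c=30 + (-3,+6,+7) → a=-30, b=31, c=37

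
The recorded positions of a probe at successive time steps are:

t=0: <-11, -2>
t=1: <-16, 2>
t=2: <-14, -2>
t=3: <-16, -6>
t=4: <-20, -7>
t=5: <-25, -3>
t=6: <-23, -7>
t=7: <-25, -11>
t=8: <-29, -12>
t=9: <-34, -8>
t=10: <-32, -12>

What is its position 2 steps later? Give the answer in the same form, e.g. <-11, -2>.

<-38, -17>

Step-to-step displacements: <-5, +4>, <+2, -4>, <-2, -4>, <-4, -1>, <-5, +4>, <+2, -4>, <-2, -4>, <-4, -1>, <-5, +4>, <+2, -4> — a repeating cycle of length 4.
step 11: apply <-2, -4> → <-34, -16>
step 12: apply <-4, -1> → <-38, -17>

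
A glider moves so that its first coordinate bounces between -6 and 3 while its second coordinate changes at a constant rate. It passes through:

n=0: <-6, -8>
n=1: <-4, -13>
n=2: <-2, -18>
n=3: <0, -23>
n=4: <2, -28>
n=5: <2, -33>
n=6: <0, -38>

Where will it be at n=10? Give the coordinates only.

The first coordinate reflects between -6 and 3, moving 2 per step.
  step 7: 0 → -2
  step 8: -2 → -4
  step 9: -4 → -6
  step 10: -6 → -4
The second coordinate changes by -5 each step: at step 10 it is -58.

<-4, -58>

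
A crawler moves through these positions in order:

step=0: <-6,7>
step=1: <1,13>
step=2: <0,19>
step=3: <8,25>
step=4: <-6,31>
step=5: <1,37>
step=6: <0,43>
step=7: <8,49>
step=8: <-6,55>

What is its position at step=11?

<8,73>

First: cycles through -6, 1, 0, 8 every 4 steps. Step 11 lands at position 3 of the cycle → 8.
Second: linear, +6 per step → 73 at step 11.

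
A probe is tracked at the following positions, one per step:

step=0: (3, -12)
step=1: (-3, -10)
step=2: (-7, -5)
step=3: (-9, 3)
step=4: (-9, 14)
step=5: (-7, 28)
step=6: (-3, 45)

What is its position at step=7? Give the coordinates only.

Taking differences between consecutive positions: (-6, +2), (-4, +5), (-2, +8), (+0, +11), (+2, +14), (+4, +17). These grow by (+2, +3) each step.
step 7: (-3, 45) + (+6, +20) → (3, 65)

(3, 65)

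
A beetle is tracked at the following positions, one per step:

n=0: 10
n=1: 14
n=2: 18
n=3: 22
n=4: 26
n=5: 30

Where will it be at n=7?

Each step adds +4 to the position.
step 6: 30 + 4 → 34
step 7: 34 + 4 → 38

38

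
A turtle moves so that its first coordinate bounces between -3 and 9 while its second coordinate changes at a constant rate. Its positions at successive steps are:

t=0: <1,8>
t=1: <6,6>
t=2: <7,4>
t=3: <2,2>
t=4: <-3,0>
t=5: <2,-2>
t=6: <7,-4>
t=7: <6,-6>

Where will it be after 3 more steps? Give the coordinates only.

The first coordinate reflects between -3 and 9, moving 5 per step.
  step 8: 6 → 1
  step 9: 1 → -2
  step 10: -2 → 3
The second coordinate changes by -2 each step: at step 10 it is -12.

<3,-12>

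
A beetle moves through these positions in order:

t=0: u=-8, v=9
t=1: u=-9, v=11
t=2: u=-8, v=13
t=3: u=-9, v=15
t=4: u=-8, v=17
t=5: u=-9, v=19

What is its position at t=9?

U: cycles through -8, -9 every 2 steps. Step 9 lands at position 1 of the cycle → -9.
V: linear, +2 per step → 27 at step 9.

u=-9, v=27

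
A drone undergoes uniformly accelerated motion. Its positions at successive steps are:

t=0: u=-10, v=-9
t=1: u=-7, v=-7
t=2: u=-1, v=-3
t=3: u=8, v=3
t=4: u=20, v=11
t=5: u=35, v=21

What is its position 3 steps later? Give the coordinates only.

u=98, v=63

Taking differences between consecutive positions: (+3, +2), (+6, +4), (+9, +6), (+12, +8), (+15, +10). These grow by (+3, +2) each step.
step 6: u=35, v=21 + (+18, +12) → u=53, v=33
step 7: u=53, v=33 + (+21, +14) → u=74, v=47
step 8: u=74, v=47 + (+24, +16) → u=98, v=63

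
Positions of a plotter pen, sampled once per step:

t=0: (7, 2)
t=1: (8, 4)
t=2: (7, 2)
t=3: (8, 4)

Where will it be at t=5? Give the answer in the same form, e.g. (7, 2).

Consecutive displacements (+1, +2), (-1, -2), (+1, +2) scale by a factor of -1 each step.
step 4: (8, 4) + (-1, -2) → (7, 2)
step 5: (7, 2) + (+1, +2) → (8, 4)

(8, 4)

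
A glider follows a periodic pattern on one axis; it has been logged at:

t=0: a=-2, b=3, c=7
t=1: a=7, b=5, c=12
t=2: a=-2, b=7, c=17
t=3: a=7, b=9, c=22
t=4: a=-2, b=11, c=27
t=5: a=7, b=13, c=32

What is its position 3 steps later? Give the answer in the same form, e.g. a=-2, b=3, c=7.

a=-2, b=19, c=47

The a coordinate repeats the cycle [-2, 7] with period 2; step 8 mod 2 = 0, giving -2.
The b coordinate changes by +2 each step, so at step 8 it is 3 + 8·(2) = 19.
The c coordinate changes by +5 each step, so at step 8 it is 7 + 8·(5) = 47.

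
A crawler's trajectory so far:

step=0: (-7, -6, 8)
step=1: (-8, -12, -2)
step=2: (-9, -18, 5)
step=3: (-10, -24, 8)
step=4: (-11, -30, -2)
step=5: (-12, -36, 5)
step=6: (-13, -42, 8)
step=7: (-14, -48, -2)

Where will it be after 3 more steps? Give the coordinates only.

(-17, -66, -2)

The first coordinate changes by -1 each step, so at step 10 it is -7 + 10·(-1) = -17.
The second coordinate changes by -6 each step, so at step 10 it is -6 + 10·(-6) = -66.
The third coordinate repeats the cycle [8, -2, 5] with period 3; step 10 mod 3 = 1, giving -2.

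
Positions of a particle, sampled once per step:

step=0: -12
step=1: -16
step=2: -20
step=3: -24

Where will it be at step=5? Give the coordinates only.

-32

The position changes by -4 every step.
step 4: -24 − 4 → -28
step 5: -28 − 4 → -32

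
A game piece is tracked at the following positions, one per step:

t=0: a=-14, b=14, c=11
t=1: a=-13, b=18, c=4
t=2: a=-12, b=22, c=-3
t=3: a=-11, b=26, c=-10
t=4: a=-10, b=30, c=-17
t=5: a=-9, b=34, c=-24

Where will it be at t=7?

a=-7, b=42, c=-38

Each step adds (+1, +4, -7) to the position.
step 6: a=-9, b=34, c=-24 + (+1, +4, -7) → a=-8, b=38, c=-31
step 7: a=-8, b=38, c=-31 + (+1, +4, -7) → a=-7, b=42, c=-38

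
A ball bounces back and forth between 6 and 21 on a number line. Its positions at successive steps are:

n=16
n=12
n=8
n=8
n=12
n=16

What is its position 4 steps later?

n=10

The value travels 4 per step and bounces off the walls at 6 and 21.
  step 6: 16 → 20
  step 7: 20 → 18
  step 8: 18 → 14
  step 9: 14 → 10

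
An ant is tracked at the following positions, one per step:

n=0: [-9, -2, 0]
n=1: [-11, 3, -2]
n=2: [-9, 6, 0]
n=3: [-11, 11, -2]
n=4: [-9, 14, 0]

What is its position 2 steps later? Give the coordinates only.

[-9, 22, 0]

Step-to-step displacements: [-2, +5, -2], [+2, +3, +2], [-2, +5, -2], [+2, +3, +2] — a repeating cycle of length 2.
step 5: apply [-2, +5, -2] → [-11, 19, -2]
step 6: apply [+2, +3, +2] → [-9, 22, 0]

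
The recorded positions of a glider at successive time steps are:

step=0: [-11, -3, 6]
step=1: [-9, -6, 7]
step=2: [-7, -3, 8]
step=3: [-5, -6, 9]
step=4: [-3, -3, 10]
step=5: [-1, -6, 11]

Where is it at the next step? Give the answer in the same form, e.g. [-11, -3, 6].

First: linear, +2 per step → 1 at step 6.
Second: cycles through -3, -6 every 2 steps. Step 6 lands at position 0 of the cycle → -3.
Third: linear, +1 per step → 12 at step 6.

[1, -3, 12]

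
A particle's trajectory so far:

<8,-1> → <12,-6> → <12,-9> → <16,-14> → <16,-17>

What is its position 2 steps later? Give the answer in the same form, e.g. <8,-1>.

The moves between consecutive positions are <+4,-5>, <+0,-3>, <+4,-5>, <+0,-3>; they repeat the 2-cycle [<+4,-5>, <+0,-3>].
step 5: apply <+4,-5> → <20,-22>
step 6: apply <+0,-3> → <20,-25>

<20,-25>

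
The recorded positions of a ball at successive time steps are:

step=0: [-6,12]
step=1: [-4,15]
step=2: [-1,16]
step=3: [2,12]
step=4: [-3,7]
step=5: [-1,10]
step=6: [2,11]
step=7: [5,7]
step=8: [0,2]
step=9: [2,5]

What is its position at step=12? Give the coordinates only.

[3,-3]

Differencing gives [+2,+3], [+3,+1], [+3,-4], [-5,-5], [+2,+3], [+3,+1], [+3,-4], [-5,-5], [+2,+3]. This is the pattern [+2,+3], [+3,+1], [+3,-4], [-5,-5] repeated.
step 10: apply [+3,+1] → [5,6]
step 11: apply [+3,-4] → [8,2]
step 12: apply [-5,-5] → [3,-3]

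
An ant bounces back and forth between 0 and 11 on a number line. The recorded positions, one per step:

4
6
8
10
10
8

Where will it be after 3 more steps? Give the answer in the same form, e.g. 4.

2

The value reflects between 0 and 11, moving 2 per step.
  step 6: 8 → 6
  step 7: 6 → 4
  step 8: 4 → 2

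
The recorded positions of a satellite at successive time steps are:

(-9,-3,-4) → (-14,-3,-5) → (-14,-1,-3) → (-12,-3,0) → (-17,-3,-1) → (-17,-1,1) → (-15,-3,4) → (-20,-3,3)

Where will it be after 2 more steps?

(-18,-3,8)

Step-to-step displacements: (-5,+0,-1), (+0,+2,+2), (+2,-2,+3), (-5,+0,-1), (+0,+2,+2), (+2,-2,+3), (-5,+0,-1) — a repeating cycle of length 3.
step 8: apply (+0,+2,+2) → (-20,-1,5)
step 9: apply (+2,-2,+3) → (-18,-3,8)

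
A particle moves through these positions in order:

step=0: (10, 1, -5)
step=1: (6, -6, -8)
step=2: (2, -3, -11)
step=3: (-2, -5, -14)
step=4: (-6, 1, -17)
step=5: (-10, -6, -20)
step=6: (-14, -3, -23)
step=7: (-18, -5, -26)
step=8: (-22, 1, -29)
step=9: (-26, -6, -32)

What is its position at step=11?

(-34, -5, -38)

The first coordinate changes by -4 each step, so at step 11 it is 10 + 11·(-4) = -34.
The second coordinate repeats the cycle [1, -6, -3, -5] with period 4; step 11 mod 4 = 3, giving -5.
The third coordinate changes by -3 each step, so at step 11 it is -5 + 11·(-3) = -38.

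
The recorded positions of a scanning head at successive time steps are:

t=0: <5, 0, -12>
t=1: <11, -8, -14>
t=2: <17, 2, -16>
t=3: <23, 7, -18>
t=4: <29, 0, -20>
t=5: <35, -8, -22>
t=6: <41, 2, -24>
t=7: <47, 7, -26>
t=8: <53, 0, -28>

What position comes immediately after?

The first coordinate changes by +6 each step, so at step 9 it is 5 + 9·(6) = 59.
The second coordinate repeats the cycle [0, -8, 2, 7] with period 4; step 9 mod 4 = 1, giving -8.
The third coordinate changes by -2 each step, so at step 9 it is -12 + 9·(-2) = -30.

<59, -8, -30>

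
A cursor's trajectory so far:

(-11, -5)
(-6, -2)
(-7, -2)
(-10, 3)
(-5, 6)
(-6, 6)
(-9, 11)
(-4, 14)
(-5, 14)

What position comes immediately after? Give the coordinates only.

Differencing gives (+5, +3), (-1, +0), (-3, +5), (+5, +3), (-1, +0), (-3, +5), (+5, +3), (-1, +0). This is the pattern (+5, +3), (-1, +0), (-3, +5) repeated.
step 9: apply (-3, +5) → (-8, 19)

(-8, 19)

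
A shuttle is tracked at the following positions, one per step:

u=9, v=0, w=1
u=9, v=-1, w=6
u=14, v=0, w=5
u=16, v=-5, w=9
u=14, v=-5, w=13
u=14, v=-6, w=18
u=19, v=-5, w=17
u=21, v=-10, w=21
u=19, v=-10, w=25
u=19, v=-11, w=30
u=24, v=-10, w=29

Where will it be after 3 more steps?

u=24, v=-16, w=42

The moves between consecutive positions are (+0, -1, +5), (+5, +1, -1), (+2, -5, +4), (-2, +0, +4), (+0, -1, +5), (+5, +1, -1), (+2, -5, +4), (-2, +0, +4), (+0, -1, +5), (+5, +1, -1); they repeat the 4-cycle [(+0, -1, +5), (+5, +1, -1), (+2, -5, +4), (-2, +0, +4)].
step 11: apply (+2, -5, +4) → u=26, v=-15, w=33
step 12: apply (-2, +0, +4) → u=24, v=-15, w=37
step 13: apply (+0, -1, +5) → u=24, v=-16, w=42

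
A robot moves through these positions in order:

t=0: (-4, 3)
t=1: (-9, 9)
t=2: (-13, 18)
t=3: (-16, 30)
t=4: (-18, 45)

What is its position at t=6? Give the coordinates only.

(-19, 84)

Successive displacements: (-5, +6), (-4, +9), (-3, +12), (-2, +15) — each changes by (+1, +3).
step 5: (-18, 45) + (-1, +18) → (-19, 63)
step 6: (-19, 63) + (+0, +21) → (-19, 84)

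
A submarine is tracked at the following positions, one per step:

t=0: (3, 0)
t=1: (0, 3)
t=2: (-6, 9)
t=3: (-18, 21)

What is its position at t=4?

Consecutive displacements (-3, +3), (-6, +6), (-12, +12) scale by a factor of 2 each step.
step 4: (-18, 21) + (-24, +24) → (-42, 45)

(-42, 45)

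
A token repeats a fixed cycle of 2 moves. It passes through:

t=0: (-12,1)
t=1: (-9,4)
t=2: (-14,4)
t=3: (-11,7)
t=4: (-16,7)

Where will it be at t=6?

(-18,10)

Differencing gives (+3,+3), (-5,+0), (+3,+3), (-5,+0). This is the pattern (+3,+3), (-5,+0) repeated.
step 5: apply (+3,+3) → (-13,10)
step 6: apply (-5,+0) → (-18,10)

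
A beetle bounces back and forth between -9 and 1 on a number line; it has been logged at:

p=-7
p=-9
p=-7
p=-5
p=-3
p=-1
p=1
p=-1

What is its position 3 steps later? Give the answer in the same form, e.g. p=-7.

p=-7

The value travels 2 per step and bounces off the walls at -9 and 1.
  step 8: -1 → -3
  step 9: -3 → -5
  step 10: -5 → -7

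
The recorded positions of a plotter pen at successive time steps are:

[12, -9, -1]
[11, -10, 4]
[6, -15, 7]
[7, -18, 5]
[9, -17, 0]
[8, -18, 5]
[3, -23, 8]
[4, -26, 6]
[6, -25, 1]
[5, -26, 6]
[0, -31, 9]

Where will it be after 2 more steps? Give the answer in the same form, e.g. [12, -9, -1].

Differencing gives [-1, -1, +5], [-5, -5, +3], [+1, -3, -2], [+2, +1, -5], [-1, -1, +5], [-5, -5, +3], [+1, -3, -2], [+2, +1, -5], [-1, -1, +5], [-5, -5, +3]. This is the pattern [-1, -1, +5], [-5, -5, +3], [+1, -3, -2], [+2, +1, -5] repeated.
step 11: apply [+1, -3, -2] → [1, -34, 7]
step 12: apply [+2, +1, -5] → [3, -33, 2]

[3, -33, 2]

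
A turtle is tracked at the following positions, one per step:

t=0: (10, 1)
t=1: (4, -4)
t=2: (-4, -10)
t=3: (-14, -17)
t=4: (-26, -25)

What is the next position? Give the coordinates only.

First differences are (-6, -5), (-8, -6), (-10, -7), (-12, -8); their common second difference is (-2, -1) (constant acceleration).
step 5: (-26, -25) + (-14, -9) → (-40, -34)

(-40, -34)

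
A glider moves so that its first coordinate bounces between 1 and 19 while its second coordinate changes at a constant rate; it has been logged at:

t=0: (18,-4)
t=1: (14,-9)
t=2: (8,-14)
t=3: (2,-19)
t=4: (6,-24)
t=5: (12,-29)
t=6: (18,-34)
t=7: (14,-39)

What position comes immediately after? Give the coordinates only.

(8,-44)

The first coordinate reflects between 1 and 19, moving 6 per step.
  step 8: 14 → 8
The second coordinate changes by -5 each step: at step 8 it is -44.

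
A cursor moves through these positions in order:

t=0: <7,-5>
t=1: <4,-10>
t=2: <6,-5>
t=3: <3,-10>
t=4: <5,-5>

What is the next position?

<2,-10>

Differencing gives <-3,-5>, <+2,+5>, <-3,-5>, <+2,+5>. This is the pattern <-3,-5>, <+2,+5> repeated.
step 5: apply <-3,-5> → <2,-10>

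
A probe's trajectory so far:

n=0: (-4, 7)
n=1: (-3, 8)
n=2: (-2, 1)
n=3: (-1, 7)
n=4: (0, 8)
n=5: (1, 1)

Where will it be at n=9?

The first coordinate changes by +1 each step, so at step 9 it is -4 + 9·(1) = 5.
The second coordinate repeats the cycle [7, 8, 1] with period 3; step 9 mod 3 = 0, giving 7.

(5, 7)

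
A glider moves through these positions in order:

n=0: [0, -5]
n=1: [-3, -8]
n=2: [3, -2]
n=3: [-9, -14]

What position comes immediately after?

[15, 10]

Step-to-step displacements: [-3, -3], [+6, +6], [-12, -12]; each is -2× the previous.
step 4: [-9, -14] + [+24, +24] → [15, 10]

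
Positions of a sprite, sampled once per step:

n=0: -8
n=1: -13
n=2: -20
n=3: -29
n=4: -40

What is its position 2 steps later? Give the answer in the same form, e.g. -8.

Successive displacements: -5, -7, -9, -11 — each changes by -2.
step 5: -40 − 13 → -53
step 6: -53 − 15 → -68

-68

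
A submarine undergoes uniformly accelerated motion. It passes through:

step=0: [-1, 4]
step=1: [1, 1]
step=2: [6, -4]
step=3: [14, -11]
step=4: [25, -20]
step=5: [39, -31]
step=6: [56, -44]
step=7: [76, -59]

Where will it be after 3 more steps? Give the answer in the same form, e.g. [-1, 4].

[154, -116]

First differences are [+2, -3], [+5, -5], [+8, -7], [+11, -9], [+14, -11], [+17, -13], [+20, -15]; their common second difference is [+3, -2] (constant acceleration).
step 8: [76, -59] + [+23, -17] → [99, -76]
step 9: [99, -76] + [+26, -19] → [125, -95]
step 10: [125, -95] + [+29, -21] → [154, -116]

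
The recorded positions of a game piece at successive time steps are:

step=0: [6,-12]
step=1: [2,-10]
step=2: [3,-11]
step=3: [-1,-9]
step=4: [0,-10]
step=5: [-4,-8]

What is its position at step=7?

[-7,-7]

Differencing gives [-4,+2], [+1,-1], [-4,+2], [+1,-1], [-4,+2]. This is the pattern [-4,+2], [+1,-1] repeated.
step 6: apply [+1,-1] → [-3,-9]
step 7: apply [-4,+2] → [-7,-7]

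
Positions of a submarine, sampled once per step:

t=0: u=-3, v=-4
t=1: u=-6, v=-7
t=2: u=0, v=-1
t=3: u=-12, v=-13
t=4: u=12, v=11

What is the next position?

u=-36, v=-37

Step-to-step displacements: (-3,-3), (+6,+6), (-12,-12), (+24,+24); each is -2× the previous.
step 5: u=12, v=11 + (-48,-48) → u=-36, v=-37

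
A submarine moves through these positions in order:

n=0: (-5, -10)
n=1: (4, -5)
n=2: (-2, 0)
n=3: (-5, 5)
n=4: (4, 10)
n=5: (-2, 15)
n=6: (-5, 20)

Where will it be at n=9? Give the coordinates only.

The first coordinate repeats the cycle [-5, 4, -2] with period 3; step 9 mod 3 = 0, giving -5.
The second coordinate changes by +5 each step, so at step 9 it is -10 + 9·(5) = 35.

(-5, 35)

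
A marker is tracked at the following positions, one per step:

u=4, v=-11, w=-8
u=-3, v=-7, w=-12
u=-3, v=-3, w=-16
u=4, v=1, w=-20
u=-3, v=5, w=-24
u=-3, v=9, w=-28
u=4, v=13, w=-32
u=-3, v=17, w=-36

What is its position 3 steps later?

u=-3, v=29, w=-48

U: cycles through 4, -3, -3 every 3 steps. Step 10 lands at position 1 of the cycle → -3.
V: linear, +4 per step → 29 at step 10.
W: linear, -4 per step → -48 at step 10.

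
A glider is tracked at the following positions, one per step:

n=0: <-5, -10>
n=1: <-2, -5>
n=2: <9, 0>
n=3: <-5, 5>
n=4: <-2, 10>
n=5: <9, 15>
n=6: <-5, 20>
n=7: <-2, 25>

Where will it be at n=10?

<-2, 40>

First: cycles through -5, -2, 9 every 3 steps. Step 10 lands at position 1 of the cycle → -2.
Second: linear, +5 per step → 40 at step 10.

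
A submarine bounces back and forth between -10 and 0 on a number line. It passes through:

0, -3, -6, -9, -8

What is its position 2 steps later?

The value travels 3 per step and bounces off the walls at -10 and 0.
  step 5: -8 → -5
  step 6: -5 → -2

-2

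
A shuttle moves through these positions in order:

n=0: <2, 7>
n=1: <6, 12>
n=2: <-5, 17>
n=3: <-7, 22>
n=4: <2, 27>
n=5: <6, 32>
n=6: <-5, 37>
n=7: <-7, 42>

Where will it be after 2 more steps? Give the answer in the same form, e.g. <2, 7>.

<6, 52>

First: cycles through 2, 6, -5, -7 every 4 steps. Step 9 lands at position 1 of the cycle → 6.
Second: linear, +5 per step → 52 at step 9.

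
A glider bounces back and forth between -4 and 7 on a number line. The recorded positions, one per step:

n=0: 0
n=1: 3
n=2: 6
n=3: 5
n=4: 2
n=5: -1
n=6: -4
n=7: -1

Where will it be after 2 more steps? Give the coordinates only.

The value reflects between -4 and 7, moving 3 per step.
  step 8: -1 → 2
  step 9: 2 → 5

5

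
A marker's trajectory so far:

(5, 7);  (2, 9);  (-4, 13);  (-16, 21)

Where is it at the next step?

The jumps are (-3, +2), (-6, +4), (-12, +8) — a geometric progression with ratio 2.
step 4: (-16, 21) + (-24, +16) → (-40, 37)

(-40, 37)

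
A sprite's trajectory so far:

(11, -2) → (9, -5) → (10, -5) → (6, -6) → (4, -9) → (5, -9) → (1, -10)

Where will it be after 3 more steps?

Differencing gives (-2, -3), (+1, +0), (-4, -1), (-2, -3), (+1, +0), (-4, -1). This is the pattern (-2, -3), (+1, +0), (-4, -1) repeated.
step 7: apply (-2, -3) → (-1, -13)
step 8: apply (+1, +0) → (0, -13)
step 9: apply (-4, -1) → (-4, -14)

(-4, -14)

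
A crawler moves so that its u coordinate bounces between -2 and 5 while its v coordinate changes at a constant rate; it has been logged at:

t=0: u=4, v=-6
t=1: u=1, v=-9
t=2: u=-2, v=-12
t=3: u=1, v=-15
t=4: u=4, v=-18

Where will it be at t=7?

The u coordinate travels 3 per step and bounces off the walls at -2 and 5.
  step 5: 4 → 3
  step 6: 3 → 0
  step 7: 0 → -1
The v coordinate changes by -3 each step: at step 7 it is -27.

u=-1, v=-27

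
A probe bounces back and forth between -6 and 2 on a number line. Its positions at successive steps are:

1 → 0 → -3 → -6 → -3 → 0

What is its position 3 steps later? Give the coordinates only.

The value travels 3 per step and bounces off the walls at -6 and 2.
  step 6: 0 → 1
  step 7: 1 → -2
  step 8: -2 → -5

-5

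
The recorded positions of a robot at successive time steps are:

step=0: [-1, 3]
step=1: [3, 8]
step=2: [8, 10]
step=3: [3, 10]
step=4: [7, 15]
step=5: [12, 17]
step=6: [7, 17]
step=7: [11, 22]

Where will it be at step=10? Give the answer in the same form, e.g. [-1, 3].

The moves between consecutive positions are [+4, +5], [+5, +2], [-5, +0], [+4, +5], [+5, +2], [-5, +0], [+4, +5]; they repeat the 3-cycle [[+4, +5], [+5, +2], [-5, +0]].
step 8: apply [+5, +2] → [16, 24]
step 9: apply [-5, +0] → [11, 24]
step 10: apply [+4, +5] → [15, 29]

[15, 29]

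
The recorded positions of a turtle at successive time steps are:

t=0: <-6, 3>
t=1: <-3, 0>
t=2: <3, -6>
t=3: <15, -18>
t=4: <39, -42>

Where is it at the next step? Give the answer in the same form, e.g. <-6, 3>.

<87, -90>

Step-to-step displacements: <+3, -3>, <+6, -6>, <+12, -12>, <+24, -24>; each is 2× the previous.
step 5: <39, -42> + <+48, -48> → <87, -90>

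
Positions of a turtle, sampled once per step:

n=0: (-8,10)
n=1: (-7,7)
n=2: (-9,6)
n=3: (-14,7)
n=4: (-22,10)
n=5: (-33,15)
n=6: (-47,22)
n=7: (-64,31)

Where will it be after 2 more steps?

First differences are (+1,-3), (-2,-1), (-5,+1), (-8,+3), (-11,+5), (-14,+7), (-17,+9); their common second difference is (-3,+2) (constant acceleration).
step 8: (-64,31) + (-20,+11) → (-84,42)
step 9: (-84,42) + (-23,+13) → (-107,55)

(-107,55)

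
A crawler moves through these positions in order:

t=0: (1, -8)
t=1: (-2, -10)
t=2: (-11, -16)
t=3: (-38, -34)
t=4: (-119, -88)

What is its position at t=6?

Step-to-step displacements: (-3, -2), (-9, -6), (-27, -18), (-81, -54); each is 3× the previous.
step 5: (-119, -88) + (-243, -162) → (-362, -250)
step 6: (-362, -250) + (-729, -486) → (-1091, -736)

(-1091, -736)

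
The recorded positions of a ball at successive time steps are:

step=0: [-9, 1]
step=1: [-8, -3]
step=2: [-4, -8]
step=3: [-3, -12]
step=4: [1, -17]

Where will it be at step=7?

The moves between consecutive positions are [+1, -4], [+4, -5], [+1, -4], [+4, -5]; they repeat the 2-cycle [[+1, -4], [+4, -5]].
step 5: apply [+1, -4] → [2, -21]
step 6: apply [+4, -5] → [6, -26]
step 7: apply [+1, -4] → [7, -30]

[7, -30]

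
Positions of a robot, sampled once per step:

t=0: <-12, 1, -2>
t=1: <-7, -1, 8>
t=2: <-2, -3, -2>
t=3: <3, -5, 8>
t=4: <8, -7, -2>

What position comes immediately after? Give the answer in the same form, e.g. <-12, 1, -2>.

<13, -9, 8>

First: linear, +5 per step → 13 at step 5.
Second: linear, -2 per step → -9 at step 5.
Third: cycles through -2, 8 every 2 steps. Step 5 lands at position 1 of the cycle → 8.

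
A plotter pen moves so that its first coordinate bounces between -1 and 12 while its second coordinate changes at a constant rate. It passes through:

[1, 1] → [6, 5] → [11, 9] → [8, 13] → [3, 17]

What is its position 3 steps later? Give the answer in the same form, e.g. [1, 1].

The first coordinate travels 5 per step and bounces off the walls at -1 and 12.
  step 5: 3 → 0
  step 6: 0 → 5
  step 7: 5 → 10
The second coordinate changes by +4 each step: at step 7 it is 29.

[10, 29]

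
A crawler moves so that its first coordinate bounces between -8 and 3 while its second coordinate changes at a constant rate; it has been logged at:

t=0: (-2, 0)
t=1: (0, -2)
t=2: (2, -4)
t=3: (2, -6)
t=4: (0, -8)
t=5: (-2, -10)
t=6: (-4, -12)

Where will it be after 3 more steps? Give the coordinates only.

The first coordinate reflects between -8 and 3, moving 2 per step.
  step 7: -4 → -6
  step 8: -6 → -8
  step 9: -8 → -6
The second coordinate changes by -2 each step: at step 9 it is -18.

(-6, -18)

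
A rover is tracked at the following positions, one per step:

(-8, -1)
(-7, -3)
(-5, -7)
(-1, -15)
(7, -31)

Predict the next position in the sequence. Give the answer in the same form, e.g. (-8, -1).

(23, -63)

The jumps are (+1, -2), (+2, -4), (+4, -8), (+8, -16) — a geometric progression with ratio 2.
step 5: (7, -31) + (+16, -32) → (23, -63)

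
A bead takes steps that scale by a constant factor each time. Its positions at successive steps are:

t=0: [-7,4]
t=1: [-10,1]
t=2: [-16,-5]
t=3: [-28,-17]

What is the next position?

[-52,-41]

Step-to-step displacements: [-3,-3], [-6,-6], [-12,-12]; each is 2× the previous.
step 4: [-28,-17] + [-24,-24] → [-52,-41]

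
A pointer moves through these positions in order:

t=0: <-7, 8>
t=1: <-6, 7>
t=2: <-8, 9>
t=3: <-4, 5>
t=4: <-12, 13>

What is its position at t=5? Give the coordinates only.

Consecutive displacements <+1, -1>, <-2, +2>, <+4, -4>, <-8, +8> scale by a factor of -2 each step.
step 5: <-12, 13> + <+16, -16> → <4, -3>

<4, -3>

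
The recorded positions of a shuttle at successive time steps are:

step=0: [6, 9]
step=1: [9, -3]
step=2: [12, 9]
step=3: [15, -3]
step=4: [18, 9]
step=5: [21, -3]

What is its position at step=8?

First: linear, +3 per step → 30 at step 8.
Second: cycles through 9, -3 every 2 steps. Step 8 lands at position 0 of the cycle → 9.

[30, 9]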